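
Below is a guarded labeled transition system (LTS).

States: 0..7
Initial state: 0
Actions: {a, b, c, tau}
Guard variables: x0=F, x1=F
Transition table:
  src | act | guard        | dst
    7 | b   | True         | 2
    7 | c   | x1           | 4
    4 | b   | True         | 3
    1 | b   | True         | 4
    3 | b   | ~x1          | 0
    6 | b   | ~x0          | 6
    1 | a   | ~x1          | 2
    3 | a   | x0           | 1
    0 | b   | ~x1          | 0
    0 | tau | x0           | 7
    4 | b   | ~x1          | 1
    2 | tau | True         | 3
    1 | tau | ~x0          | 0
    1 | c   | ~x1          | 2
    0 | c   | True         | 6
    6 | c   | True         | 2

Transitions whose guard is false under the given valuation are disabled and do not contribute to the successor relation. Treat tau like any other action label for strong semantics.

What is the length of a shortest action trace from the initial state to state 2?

Answer: 2

Analysis:
Breadth-first toward 2:
  depth 0: {0}
  depth 1: {6}
  depth 2: {2}
first hit 2 at d=2 via c·c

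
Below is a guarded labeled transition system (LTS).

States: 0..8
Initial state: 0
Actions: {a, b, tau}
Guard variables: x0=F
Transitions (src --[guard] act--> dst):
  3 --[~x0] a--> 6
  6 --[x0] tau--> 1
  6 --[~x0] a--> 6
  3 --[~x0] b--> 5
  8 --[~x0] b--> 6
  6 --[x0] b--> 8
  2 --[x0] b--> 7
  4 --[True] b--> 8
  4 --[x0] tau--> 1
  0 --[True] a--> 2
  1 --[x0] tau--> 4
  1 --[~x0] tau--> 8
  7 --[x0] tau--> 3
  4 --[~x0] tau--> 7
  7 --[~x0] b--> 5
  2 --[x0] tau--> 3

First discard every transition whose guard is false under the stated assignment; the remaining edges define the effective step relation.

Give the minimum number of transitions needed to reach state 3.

Answer: UNREACHABLE

Analysis:
Breadth-first toward 3:
  Layer 0: {0}
  Layer 1: {2}
3 never appears.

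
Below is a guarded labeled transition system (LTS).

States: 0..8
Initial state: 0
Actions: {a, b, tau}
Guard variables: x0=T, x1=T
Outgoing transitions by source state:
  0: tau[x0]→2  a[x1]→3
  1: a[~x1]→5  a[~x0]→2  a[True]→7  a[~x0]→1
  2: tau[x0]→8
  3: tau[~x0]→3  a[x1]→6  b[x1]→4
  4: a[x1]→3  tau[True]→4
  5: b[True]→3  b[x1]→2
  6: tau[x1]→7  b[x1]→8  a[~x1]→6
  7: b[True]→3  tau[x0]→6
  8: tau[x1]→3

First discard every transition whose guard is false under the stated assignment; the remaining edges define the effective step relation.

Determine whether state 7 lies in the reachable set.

Answer: REACHABLE

Analysis:
Guard filter leaves 15 enabled edge(s).
L0 = {0}
L1 = {2,3}  now seen {0,2,3}
L2 = {4,6,8}  now seen {0,2,3,4,6,8}
L3 = {7}  now seen {0,2,3,4,6,7,8}
R = {0,2,3,4,6,7,8}
witness 7: a·a·tau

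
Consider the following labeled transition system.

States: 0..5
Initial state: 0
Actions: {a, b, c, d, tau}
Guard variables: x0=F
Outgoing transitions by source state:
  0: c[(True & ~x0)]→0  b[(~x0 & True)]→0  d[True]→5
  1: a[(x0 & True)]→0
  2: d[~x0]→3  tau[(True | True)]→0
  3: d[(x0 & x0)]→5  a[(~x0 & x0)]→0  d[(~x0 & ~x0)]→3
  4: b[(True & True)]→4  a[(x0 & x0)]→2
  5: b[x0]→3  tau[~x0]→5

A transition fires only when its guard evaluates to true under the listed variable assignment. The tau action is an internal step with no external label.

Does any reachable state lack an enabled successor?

Answer: DEADLOCK-FREE

Working:
Reachable = {0,5}
  0: b→0  c→0  d→5  [3 out]
  5: tau→5  [1 out]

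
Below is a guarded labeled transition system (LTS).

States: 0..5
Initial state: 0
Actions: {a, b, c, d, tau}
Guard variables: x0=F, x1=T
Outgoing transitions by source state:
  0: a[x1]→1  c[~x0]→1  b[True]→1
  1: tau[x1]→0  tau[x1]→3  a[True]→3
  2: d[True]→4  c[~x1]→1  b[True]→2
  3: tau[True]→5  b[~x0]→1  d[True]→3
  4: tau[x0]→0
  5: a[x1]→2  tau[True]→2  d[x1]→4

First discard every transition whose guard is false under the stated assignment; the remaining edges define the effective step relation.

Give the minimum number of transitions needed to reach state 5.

Answer: 3

Analysis:
BFS to 5:
  Layer 0: {0}
  Layer 1: {1}
  Layer 2: {3}
  Layer 3: {5}
5 enters at depth 3; path a·a·tau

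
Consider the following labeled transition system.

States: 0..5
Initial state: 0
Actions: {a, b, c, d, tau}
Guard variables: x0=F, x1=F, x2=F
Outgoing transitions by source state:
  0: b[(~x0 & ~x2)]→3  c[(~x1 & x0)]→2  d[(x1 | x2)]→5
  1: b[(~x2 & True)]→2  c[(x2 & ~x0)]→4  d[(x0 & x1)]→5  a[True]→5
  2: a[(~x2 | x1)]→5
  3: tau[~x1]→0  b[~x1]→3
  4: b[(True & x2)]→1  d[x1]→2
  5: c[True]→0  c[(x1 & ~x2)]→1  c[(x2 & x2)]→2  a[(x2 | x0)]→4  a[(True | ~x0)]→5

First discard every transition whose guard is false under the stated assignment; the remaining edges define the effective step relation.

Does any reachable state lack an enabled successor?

Reachable = {0,3}
  0: b→3  [1 out]
  3: b→3  tau→0  [2 out]

Answer: DEADLOCK-FREE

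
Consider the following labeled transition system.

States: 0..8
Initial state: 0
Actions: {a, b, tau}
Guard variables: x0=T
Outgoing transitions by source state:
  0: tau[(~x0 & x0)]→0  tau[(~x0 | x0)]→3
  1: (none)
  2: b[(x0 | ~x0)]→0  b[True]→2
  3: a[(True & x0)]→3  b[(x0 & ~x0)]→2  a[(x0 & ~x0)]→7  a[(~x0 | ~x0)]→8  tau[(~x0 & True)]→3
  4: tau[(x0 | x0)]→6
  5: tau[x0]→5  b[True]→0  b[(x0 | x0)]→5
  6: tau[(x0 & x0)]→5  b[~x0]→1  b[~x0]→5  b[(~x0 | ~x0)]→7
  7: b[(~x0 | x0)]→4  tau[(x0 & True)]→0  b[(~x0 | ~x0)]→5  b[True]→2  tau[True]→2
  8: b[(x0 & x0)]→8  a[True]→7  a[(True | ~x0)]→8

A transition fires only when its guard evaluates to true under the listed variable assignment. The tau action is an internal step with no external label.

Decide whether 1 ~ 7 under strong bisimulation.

Answer: NOT BISIMILAR

Trace:
Bisimulation quotient by refinement:
  P[0] = {{0,1,2,3,4,5,6,7,8}}
  P[1] = {{0,4,6},{1},{2},{3},{5,7},{8}}
  P[2] = {{0},{1},{2},{3},{4},{5},{6},{7},{8}}
9 equivalence class(es) (converged in 3)
1∈{1}, 7∈{7}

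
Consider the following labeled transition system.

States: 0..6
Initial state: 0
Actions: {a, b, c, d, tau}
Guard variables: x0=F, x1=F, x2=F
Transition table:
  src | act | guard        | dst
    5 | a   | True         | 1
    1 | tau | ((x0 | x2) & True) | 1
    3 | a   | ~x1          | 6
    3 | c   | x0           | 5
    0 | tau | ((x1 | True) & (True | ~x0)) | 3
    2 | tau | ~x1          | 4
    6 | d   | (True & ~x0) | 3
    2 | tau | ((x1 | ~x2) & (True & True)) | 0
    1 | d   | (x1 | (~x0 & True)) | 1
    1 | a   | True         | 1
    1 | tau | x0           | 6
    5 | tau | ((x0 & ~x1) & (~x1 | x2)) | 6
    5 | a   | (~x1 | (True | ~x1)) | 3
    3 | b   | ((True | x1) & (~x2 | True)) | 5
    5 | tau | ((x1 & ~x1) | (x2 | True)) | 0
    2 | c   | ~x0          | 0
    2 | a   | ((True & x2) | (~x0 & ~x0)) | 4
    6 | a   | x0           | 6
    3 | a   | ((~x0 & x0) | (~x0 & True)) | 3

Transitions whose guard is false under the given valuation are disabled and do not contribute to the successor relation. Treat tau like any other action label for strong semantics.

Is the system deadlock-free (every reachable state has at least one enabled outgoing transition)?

Answer: DEADLOCK-FREE

Working:
R = {0,1,3,5,6}
  0: tau→3  [deg 1]
  1: a→1  d→1  [deg 2]
  3: a→3  a→6  b→5  [deg 3]
  5: a→1  a→3  tau→0  [deg 3]
  6: d→3  [deg 1]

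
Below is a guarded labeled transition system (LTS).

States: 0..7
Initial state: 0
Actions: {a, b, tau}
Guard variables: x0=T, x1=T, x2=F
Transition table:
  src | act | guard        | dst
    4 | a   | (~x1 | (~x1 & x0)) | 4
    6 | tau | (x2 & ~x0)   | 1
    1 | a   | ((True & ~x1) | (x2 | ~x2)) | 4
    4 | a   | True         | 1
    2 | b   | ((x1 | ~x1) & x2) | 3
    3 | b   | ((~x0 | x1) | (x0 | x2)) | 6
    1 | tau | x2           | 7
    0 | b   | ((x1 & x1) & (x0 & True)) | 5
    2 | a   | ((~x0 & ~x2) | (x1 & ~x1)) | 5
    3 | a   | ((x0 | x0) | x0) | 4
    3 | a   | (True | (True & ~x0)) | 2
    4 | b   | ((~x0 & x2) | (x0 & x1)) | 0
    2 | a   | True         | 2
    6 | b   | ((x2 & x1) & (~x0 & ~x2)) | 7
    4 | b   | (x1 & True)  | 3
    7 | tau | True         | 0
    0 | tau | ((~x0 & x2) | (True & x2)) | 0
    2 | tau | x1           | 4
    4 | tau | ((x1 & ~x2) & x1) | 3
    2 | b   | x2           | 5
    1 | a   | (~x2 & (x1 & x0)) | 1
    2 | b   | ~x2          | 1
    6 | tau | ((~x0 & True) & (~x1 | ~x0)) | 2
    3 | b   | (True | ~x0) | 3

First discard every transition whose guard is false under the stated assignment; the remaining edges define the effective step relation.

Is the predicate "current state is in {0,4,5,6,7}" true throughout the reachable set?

Answer: INVARIANT HOLDS

Trace:
Allowed set {0,4,5,6,7}
Reachable = {0,5}
  0: ok
  5: ok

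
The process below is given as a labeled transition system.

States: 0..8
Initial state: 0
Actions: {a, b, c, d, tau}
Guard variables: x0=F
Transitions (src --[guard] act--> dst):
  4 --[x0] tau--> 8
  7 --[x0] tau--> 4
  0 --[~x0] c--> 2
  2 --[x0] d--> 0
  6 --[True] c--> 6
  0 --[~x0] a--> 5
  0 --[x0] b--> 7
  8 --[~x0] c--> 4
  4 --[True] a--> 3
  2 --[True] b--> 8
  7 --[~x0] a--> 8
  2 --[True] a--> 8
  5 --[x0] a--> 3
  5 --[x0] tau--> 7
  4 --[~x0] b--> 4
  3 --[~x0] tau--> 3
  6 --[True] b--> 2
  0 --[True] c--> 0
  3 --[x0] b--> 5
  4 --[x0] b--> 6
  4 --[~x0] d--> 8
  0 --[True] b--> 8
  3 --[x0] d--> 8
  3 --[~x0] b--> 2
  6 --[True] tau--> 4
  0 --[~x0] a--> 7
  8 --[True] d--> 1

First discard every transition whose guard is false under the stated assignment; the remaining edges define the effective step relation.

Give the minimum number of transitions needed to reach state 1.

BFS to 1:
  Layer 0: {0}
  Layer 1: {2,5,7,8}
  Layer 2: {1,4}
depth(1)=2, e.g. b·d

Answer: 2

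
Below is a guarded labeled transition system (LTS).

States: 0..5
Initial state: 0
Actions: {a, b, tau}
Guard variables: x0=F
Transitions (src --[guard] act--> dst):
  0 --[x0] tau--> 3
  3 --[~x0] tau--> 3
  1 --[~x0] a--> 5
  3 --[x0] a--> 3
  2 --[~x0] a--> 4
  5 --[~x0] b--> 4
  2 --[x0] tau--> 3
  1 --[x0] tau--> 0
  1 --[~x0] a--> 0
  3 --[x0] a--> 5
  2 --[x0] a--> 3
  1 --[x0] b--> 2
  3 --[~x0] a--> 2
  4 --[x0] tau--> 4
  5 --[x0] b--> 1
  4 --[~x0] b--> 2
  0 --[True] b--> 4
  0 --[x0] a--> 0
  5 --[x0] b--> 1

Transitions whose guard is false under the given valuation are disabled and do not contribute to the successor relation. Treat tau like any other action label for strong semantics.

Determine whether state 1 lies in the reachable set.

Answer: UNREACHABLE

Working:
Guard filter leaves 8 enabled edge(s).
Layer 0: {0}
Layer 1: {4}  cumulative {0,4}
Layer 2: {2}  cumulative {0,2,4}
Reachable = {0,2,4}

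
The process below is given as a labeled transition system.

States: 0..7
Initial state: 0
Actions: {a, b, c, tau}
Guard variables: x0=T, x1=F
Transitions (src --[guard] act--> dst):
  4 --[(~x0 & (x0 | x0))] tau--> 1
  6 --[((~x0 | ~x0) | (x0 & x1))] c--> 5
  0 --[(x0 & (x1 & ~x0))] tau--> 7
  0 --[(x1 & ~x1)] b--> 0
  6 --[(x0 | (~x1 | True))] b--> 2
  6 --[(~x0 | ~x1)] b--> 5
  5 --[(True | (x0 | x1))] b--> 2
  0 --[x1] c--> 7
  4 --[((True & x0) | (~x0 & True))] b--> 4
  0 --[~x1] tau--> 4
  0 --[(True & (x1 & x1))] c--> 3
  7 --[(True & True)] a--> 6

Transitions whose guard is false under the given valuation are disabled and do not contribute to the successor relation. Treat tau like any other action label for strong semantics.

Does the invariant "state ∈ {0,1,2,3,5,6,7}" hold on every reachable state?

Safe = {0,1,2,3,5,6,7}
Reachable = {0,4}
  0: ✓
  4: outside
reach 4 via tau — violates

Answer: INVARIANT VIOLATED at state 4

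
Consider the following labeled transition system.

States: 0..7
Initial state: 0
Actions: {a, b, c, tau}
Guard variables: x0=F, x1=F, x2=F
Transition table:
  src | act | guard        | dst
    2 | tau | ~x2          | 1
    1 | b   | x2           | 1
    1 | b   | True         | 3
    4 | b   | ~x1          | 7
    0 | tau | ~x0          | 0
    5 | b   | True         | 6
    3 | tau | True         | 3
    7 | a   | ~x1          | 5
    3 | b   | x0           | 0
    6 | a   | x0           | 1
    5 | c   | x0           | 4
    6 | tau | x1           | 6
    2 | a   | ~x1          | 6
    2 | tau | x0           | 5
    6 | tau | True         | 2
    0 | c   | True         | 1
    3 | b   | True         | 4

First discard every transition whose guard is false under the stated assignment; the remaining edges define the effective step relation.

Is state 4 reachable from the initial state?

11 transition(s) survive guard evaluation.
L0 = {0}
L1 = {1}  cumulative {0,1}
L2 = {3}  cumulative {0,1,3}
L3 = {4}  cumulative {0,1,3,4}
L4 = {7}  cumulative {0,1,3,4,7}
L5 = {5}  cumulative {0,1,3,4,5,7}
L6 = {6}  cumulative {0,1,3,4,5,6,7}
L7 = {2}  cumulative {0,1,2,3,4,5,6,7}
Reach set: {0,1,2,3,4,5,6,7}
witness 4: c·b·b

Answer: REACHABLE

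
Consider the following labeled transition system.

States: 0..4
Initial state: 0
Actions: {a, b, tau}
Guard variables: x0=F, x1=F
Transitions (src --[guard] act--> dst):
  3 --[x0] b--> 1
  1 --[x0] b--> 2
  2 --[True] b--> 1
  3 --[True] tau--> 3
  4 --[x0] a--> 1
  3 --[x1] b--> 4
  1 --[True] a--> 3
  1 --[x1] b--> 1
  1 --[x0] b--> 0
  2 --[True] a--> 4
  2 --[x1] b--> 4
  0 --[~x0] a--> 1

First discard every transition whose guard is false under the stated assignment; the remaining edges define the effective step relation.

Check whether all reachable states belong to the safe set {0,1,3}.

Allowed set {0,1,3}
Reachable = {0,1,3}
  0: safe
  1: safe
  3: safe

Answer: INVARIANT HOLDS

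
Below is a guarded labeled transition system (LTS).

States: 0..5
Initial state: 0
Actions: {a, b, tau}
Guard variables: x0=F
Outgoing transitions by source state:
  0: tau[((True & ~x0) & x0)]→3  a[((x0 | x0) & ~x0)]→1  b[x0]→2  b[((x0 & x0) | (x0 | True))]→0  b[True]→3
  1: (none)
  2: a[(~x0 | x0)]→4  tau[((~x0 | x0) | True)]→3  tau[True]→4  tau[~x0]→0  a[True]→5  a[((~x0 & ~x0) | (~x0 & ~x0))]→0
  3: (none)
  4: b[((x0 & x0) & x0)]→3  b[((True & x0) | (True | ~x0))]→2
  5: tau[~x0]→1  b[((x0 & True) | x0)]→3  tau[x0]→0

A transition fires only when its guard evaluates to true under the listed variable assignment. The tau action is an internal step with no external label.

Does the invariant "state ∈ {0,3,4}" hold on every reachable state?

Safe = {0,3,4}
Reach set: {0,3}
  0: safe
  3: safe

Answer: INVARIANT HOLDS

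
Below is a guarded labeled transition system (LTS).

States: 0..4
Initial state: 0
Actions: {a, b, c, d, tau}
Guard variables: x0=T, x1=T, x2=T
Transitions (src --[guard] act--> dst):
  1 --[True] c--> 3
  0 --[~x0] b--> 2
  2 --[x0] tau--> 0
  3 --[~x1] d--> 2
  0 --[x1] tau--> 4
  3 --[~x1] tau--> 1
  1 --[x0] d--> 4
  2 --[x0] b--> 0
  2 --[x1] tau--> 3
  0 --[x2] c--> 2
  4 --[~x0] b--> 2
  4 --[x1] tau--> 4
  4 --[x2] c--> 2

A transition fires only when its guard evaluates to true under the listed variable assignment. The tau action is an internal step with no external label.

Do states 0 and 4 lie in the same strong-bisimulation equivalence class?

Refine partition for ~:
  π0 = {{0,1,2,3,4}}
  π1 = {{0,4},{1},{2},{3}}
stable after 2 split(s): 4 block(s)
class of 0: {0,4}; class of 4: {0,4}

Answer: BISIMILAR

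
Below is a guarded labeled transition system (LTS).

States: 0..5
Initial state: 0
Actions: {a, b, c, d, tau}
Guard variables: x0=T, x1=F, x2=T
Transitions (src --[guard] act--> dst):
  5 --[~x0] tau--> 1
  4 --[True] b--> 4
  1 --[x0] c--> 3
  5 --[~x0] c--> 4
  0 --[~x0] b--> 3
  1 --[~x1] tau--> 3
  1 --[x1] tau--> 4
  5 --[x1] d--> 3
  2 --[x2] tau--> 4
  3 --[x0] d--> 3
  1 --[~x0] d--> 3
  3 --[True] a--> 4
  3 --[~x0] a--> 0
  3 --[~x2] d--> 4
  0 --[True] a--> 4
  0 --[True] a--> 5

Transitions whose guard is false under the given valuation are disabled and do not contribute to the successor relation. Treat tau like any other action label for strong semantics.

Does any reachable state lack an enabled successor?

Answer: DEADLOCK at state 5

Working:
Reachable = {0,4,5}
  0: a→4  a→5  [2 exit(s)]
  4: b→4  [1 exit(s)]
  5: ∅  [STUCK]
Path to 5: a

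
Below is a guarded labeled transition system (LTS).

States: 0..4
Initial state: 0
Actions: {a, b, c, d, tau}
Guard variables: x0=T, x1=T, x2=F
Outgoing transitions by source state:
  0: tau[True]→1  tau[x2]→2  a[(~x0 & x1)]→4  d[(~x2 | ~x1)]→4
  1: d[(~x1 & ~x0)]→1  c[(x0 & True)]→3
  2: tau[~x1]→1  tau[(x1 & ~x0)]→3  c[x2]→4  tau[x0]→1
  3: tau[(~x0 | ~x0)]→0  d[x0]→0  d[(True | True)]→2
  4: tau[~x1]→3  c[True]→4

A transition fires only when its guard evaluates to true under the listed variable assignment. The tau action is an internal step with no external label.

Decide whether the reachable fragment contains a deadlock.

Reachable = {0,1,2,3,4}
  0: d→4  tau→1  [deg 2]
  1: c→3  [deg 1]
  2: tau→1  [deg 1]
  3: d→0  d→2  [deg 2]
  4: c→4  [deg 1]

Answer: DEADLOCK-FREE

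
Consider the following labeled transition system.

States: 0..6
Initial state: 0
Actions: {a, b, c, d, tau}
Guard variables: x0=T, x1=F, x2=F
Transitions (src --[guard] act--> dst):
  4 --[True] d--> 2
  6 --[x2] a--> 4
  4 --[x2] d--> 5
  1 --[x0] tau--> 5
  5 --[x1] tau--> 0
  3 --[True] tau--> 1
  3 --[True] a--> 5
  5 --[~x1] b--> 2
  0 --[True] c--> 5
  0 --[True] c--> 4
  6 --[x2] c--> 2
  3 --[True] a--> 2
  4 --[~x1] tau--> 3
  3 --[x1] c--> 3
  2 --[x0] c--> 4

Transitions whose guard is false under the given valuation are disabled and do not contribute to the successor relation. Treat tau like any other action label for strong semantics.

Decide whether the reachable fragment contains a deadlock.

Reach set: {0,1,2,3,4,5}
  0: c→4  c→5  [deg 2]
  1: tau→5  [deg 1]
  2: c→4  [deg 1]
  3: a→2  a→5  tau→1  [deg 3]
  4: d→2  tau→3  [deg 2]
  5: b→2  [deg 1]

Answer: DEADLOCK-FREE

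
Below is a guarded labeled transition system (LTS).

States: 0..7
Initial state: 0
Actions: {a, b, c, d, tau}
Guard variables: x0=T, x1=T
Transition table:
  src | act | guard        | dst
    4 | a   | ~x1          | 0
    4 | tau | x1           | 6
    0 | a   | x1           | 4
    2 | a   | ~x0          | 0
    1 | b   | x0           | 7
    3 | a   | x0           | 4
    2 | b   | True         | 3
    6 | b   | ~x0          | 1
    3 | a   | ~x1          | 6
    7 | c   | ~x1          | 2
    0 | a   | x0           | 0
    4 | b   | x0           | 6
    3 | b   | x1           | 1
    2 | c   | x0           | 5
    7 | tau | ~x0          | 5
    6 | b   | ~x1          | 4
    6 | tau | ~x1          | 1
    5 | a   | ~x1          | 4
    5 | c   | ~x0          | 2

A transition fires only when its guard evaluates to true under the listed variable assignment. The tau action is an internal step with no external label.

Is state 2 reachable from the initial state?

Guard filter leaves 9 enabled edge(s).
L0 = {0}
L1 = {4}  total {0,4}
L2 = {6}  total {0,4,6}
Reachable = {0,4,6}

Answer: UNREACHABLE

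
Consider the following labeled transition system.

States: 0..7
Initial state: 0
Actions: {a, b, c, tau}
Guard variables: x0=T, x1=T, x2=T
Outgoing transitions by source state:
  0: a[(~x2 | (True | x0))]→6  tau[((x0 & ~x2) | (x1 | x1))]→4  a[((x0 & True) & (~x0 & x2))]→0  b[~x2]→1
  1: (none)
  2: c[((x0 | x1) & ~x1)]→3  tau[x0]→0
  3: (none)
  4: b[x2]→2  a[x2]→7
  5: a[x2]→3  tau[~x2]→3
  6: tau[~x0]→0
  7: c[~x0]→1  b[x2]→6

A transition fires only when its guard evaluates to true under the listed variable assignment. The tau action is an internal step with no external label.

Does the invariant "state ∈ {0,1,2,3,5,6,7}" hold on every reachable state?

Safe = {0,1,2,3,5,6,7}
Reach set: {0,2,4,6,7}
  0: ✓
  2: ✓
  4: ✗ unsafe
  6: ✓
  7: ✓
reach 4 via tau — violates

Answer: INVARIANT VIOLATED at state 4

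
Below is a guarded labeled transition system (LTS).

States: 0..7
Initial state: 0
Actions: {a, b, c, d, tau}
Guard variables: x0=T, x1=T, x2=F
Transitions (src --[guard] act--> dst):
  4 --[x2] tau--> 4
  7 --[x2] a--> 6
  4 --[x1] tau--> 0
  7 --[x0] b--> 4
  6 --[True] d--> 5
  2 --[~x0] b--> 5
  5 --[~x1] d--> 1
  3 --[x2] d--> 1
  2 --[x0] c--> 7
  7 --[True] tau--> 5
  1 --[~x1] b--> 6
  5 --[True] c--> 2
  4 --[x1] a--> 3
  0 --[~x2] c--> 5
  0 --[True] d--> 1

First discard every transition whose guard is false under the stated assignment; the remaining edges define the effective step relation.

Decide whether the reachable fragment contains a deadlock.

Reach set: {0,1,2,3,4,5,7}
  0: c→5  d→1  [deg 2]
  1: ∅  [STUCK]
  2: c→7  [deg 1]
  3: ∅  [STUCK]
  4: a→3  tau→0  [deg 2]
  5: c→2  [deg 1]
  7: b→4  tau→5  [deg 2]
witness 1: d

Answer: DEADLOCK at state 1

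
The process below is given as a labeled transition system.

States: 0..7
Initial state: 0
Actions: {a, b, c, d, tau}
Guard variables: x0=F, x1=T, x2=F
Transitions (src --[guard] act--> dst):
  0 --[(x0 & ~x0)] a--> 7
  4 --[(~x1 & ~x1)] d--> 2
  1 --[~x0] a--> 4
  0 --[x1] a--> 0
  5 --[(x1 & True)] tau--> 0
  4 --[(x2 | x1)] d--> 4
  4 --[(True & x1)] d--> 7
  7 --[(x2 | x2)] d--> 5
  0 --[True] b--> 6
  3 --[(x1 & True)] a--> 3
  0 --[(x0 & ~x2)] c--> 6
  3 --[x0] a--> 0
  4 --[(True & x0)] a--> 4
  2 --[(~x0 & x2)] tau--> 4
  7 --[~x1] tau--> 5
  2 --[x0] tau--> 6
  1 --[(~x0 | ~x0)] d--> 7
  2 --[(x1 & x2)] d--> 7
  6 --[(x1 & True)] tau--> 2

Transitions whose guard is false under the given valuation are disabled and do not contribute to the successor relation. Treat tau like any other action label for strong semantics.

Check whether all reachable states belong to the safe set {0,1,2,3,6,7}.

Answer: INVARIANT HOLDS

Trace:
Allowed set {0,1,2,3,6,7}
R = {0,2,6}
  0: ✓
  2: ✓
  6: ✓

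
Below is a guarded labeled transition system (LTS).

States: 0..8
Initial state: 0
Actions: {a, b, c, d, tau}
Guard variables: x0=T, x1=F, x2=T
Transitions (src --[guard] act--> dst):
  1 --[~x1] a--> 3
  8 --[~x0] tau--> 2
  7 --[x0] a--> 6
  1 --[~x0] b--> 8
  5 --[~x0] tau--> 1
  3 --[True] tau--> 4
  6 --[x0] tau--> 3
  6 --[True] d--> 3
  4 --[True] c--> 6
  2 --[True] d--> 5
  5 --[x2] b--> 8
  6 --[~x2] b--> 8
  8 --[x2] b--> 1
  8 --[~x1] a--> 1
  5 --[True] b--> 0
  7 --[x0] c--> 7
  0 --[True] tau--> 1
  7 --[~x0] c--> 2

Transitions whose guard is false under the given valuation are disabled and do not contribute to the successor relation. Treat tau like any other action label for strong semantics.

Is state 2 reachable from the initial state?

Answer: UNREACHABLE

Working:
13 transition(s) survive guard evaluation.
L0 = {0}
L1 = {1}  now seen {0,1}
L2 = {3}  now seen {0,1,3}
L3 = {4}  now seen {0,1,3,4}
L4 = {6}  now seen {0,1,3,4,6}
R = {0,1,3,4,6}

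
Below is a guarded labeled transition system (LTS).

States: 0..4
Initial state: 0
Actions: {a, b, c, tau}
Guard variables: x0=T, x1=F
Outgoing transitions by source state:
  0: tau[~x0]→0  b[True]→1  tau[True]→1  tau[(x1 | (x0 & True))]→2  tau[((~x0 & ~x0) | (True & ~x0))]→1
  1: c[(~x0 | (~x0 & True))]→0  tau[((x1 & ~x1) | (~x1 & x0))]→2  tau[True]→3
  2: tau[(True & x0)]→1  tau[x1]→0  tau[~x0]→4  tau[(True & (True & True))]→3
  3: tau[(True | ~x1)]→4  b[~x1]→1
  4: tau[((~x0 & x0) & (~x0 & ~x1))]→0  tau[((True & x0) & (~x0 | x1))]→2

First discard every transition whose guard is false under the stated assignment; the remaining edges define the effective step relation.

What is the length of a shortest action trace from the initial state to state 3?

Answer: 2

Working:
Layered search for 3:
  L0 = {0}
  L1 = {1,2}
  L2 = {3}
first hit 3 at d=2 via b·tau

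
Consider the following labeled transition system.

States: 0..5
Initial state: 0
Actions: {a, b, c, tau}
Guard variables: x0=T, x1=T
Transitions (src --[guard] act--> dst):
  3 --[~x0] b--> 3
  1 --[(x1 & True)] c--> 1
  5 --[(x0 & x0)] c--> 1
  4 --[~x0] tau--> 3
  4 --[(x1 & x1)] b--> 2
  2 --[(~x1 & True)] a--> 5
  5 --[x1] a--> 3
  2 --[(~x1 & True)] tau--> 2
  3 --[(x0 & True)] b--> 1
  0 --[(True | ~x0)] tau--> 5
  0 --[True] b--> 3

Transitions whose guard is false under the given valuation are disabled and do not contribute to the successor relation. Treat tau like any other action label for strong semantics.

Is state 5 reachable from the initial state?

Answer: REACHABLE

Working:
Guard filter leaves 7 enabled edge(s).
depth 0: {0}
depth 1: {3,5}  cumulative {0,3,5}
depth 2: {1}  cumulative {0,1,3,5}
Reach set: {0,1,3,5}
witness 5: tau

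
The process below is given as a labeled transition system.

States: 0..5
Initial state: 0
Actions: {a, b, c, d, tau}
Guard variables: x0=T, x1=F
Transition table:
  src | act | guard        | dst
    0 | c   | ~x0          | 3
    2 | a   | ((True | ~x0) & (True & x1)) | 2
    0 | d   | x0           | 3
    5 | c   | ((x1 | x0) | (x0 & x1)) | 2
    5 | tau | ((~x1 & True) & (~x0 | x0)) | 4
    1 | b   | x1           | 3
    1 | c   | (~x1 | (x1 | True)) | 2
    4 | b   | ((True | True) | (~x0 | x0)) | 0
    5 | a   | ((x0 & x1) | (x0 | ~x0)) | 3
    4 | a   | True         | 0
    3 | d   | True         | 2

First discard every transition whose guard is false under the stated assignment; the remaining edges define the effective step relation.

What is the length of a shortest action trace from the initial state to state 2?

Breadth-first toward 2:
  depth 0: {0}
  depth 1: {3}
  depth 2: {2}
first hit 2 at d=2 via d·d

Answer: 2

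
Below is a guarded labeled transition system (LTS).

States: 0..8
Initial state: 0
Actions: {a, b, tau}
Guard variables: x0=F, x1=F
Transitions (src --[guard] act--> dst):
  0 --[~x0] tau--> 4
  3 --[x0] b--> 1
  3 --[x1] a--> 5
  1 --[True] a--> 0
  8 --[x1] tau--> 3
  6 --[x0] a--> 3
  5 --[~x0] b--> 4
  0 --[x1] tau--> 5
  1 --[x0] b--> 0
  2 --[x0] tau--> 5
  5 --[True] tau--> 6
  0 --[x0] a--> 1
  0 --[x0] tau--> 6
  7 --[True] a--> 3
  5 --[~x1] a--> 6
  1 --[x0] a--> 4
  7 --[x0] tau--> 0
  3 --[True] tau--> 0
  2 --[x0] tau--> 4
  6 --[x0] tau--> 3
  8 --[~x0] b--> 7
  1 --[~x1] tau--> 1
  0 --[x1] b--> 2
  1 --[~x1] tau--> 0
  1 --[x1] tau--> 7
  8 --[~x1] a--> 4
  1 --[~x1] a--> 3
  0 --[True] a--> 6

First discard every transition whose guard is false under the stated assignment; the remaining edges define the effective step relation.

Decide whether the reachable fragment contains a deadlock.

Reachable = {0,4,6}
  0: a→6  tau→4  [2 exit(s)]
  4: ∅  [deadlock]
  6: ∅  [deadlock]
trace reaching 4: tau

Answer: DEADLOCK at state 4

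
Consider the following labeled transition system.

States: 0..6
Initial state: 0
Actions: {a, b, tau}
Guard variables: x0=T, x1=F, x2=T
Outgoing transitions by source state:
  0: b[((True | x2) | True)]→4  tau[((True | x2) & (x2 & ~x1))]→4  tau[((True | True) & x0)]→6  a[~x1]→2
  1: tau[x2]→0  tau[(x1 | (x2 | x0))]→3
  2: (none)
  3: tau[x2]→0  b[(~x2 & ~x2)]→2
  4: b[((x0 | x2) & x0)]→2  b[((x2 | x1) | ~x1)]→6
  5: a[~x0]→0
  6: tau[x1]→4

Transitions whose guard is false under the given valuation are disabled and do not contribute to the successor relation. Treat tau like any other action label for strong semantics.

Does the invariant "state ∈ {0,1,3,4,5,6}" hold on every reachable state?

Answer: INVARIANT VIOLATED at state 2

Analysis:
Allowed set {0,1,3,4,5,6}
Reach set: {0,2,4,6}
  0: ok
  2: ✗ unsafe
  4: ok
  6: ok
witness against invariant: a → 2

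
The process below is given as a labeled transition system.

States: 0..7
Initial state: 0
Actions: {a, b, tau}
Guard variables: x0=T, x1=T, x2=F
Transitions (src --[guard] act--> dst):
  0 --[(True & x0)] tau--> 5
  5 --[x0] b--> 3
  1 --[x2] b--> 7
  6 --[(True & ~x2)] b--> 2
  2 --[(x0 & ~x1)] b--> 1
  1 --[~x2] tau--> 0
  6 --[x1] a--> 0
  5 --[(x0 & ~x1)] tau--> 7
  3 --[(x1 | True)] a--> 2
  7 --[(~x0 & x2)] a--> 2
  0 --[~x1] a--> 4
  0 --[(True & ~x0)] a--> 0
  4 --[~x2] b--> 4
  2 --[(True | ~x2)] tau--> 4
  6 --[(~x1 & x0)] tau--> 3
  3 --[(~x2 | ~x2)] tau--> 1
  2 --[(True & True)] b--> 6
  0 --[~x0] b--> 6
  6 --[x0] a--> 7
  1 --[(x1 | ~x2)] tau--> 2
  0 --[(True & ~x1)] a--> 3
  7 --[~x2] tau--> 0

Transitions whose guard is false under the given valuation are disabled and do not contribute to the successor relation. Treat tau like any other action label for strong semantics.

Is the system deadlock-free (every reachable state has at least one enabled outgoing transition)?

Answer: DEADLOCK-FREE

Working:
R = {0,1,2,3,4,5,6,7}
  0: tau→5  [1 exit(s)]
  1: tau→0  tau→2  [2 exit(s)]
  2: b→6  tau→4  [2 exit(s)]
  3: a→2  tau→1  [2 exit(s)]
  4: b→4  [1 exit(s)]
  5: b→3  [1 exit(s)]
  6: a→0  a→7  b→2  [3 exit(s)]
  7: tau→0  [1 exit(s)]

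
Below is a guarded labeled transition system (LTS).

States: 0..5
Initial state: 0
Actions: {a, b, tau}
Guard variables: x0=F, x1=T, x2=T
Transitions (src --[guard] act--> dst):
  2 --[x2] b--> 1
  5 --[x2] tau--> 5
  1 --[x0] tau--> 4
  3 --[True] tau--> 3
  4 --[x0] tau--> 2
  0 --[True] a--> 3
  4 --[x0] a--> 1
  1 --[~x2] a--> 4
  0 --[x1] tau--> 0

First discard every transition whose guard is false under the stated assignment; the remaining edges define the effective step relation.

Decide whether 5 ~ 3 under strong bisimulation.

Answer: BISIMILAR

Trace:
Bisimulation quotient by refinement:
  round 0: {{0,1,2,3,4,5}}
  round 1: {{0},{1,4},{2},{3,5}}
stable after 2 split(s): 4 block(s)
class of 5: {3,5}; class of 3: {3,5}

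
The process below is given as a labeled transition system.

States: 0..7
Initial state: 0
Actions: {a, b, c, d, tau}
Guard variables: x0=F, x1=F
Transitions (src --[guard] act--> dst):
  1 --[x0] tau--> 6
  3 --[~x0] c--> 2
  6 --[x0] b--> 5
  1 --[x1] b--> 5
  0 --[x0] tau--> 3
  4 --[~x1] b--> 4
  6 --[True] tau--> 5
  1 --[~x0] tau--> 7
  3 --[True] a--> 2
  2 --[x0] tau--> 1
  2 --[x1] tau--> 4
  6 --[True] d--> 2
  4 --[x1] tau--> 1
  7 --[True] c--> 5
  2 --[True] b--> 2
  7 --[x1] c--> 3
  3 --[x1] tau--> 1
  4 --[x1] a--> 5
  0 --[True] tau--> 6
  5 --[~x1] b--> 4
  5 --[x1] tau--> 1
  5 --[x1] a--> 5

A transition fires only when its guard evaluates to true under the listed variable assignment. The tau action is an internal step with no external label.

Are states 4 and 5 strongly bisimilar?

Answer: BISIMILAR

Analysis:
Refine partition for ~:
  P[0] = {{0,1,2,3,4,5,6,7}}
  P[1] = {{0,1},{2,4,5},{3},{6},{7}}
  P[2] = {{0},{1},{2,4,5},{3},{6},{7}}
Fixed point at round 3; 6 class(es).
class of 4: {2,4,5}; class of 5: {2,4,5}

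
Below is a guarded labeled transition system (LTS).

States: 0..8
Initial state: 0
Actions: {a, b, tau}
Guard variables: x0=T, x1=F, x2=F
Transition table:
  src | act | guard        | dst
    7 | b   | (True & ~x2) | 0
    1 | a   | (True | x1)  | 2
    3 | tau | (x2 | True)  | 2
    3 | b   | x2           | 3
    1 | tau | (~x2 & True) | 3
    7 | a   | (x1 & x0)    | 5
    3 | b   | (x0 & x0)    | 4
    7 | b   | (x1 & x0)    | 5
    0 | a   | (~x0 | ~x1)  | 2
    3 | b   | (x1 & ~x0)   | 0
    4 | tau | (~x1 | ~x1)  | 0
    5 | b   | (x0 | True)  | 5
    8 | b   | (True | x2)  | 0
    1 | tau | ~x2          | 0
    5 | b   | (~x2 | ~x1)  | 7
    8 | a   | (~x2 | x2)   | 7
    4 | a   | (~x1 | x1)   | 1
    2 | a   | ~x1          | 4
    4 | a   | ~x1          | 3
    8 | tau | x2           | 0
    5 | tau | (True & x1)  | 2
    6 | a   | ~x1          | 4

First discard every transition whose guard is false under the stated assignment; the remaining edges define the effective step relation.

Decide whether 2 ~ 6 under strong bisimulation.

Answer: BISIMILAR

Working:
Compute ~ classes (split until stable):
  round 0: {{0,1,2,3,4,5,6,7,8}}
  round 1: {{0,2,6},{1,4},{3},{5,7},{8}}
  round 2: {{0},{1},{2,6},{3},{4},{5},{7},{8}}
stable after 3 split(s): 8 block(s)
2∈{2,6}, 6∈{2,6}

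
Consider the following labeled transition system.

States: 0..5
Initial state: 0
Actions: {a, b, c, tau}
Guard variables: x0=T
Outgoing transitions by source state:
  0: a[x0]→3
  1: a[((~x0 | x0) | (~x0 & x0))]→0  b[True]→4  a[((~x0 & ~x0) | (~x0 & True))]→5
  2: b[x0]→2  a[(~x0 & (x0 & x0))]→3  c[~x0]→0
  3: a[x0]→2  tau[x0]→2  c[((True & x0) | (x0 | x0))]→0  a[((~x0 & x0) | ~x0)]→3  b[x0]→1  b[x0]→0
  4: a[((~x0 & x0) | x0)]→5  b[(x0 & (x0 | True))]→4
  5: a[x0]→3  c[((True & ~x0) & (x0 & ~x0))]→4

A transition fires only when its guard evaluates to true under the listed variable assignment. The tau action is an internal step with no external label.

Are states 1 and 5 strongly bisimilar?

Compute ~ classes (split until stable):
  round 0: {{0,1,2,3,4,5}}
  round 1: {{0,5},{1,4},{2},{3}}
4 equivalence class(es) (converged in 2)
[1]={1,4}  [5]={0,5}

Answer: NOT BISIMILAR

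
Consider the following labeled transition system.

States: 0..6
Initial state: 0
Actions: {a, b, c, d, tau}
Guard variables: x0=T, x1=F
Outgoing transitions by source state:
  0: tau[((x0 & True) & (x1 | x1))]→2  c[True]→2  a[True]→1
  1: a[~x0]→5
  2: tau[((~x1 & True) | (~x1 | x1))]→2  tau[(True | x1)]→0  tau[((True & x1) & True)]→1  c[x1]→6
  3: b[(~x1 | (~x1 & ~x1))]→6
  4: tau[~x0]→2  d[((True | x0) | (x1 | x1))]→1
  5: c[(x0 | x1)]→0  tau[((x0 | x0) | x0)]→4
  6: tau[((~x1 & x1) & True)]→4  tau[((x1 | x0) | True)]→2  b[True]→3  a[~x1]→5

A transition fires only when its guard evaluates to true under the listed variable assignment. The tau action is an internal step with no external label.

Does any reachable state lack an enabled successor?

Answer: DEADLOCK at state 1

Working:
R = {0,1,2}
  0: a→1  c→2  [deg 2]
  1: ∅  [deadlock]
  2: tau→0  tau→2  [deg 2]
witness 1: a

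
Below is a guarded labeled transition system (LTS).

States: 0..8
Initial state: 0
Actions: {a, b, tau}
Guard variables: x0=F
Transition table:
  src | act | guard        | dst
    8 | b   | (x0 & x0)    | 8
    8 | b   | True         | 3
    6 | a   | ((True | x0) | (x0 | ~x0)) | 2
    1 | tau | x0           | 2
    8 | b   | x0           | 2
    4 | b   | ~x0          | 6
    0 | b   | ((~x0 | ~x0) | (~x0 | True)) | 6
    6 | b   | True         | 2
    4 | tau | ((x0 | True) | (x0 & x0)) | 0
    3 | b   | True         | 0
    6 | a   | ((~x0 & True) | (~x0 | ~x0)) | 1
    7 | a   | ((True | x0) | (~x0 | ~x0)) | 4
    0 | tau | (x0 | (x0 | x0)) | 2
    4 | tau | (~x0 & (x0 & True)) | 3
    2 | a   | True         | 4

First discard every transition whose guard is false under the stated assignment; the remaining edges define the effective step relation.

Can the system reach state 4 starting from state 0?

After dropping false guards: 10 live edges.
L0 = {0}
L1 = {6}  now seen {0,6}
L2 = {1,2}  now seen {0,1,2,6}
L3 = {4}  now seen {0,1,2,4,6}
R = {0,1,2,4,6}
witness 4: b·a·a

Answer: REACHABLE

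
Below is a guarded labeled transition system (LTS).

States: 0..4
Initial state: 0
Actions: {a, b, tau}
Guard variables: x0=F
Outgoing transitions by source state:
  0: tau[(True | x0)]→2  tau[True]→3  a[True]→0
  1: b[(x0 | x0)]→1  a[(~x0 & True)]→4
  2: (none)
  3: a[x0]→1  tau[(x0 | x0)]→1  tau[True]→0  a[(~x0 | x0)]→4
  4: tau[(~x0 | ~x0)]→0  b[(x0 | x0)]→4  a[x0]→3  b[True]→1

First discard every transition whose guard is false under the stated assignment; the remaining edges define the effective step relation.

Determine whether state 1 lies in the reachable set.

Answer: REACHABLE

Working:
Guard filter leaves 8 enabled edge(s).
L0 = {0}
L1 = {2,3}  cumulative {0,2,3}
L2 = {4}  cumulative {0,2,3,4}
L3 = {1}  cumulative {0,1,2,3,4}
R = {0,1,2,3,4}
trace reaching 1: tau·a·b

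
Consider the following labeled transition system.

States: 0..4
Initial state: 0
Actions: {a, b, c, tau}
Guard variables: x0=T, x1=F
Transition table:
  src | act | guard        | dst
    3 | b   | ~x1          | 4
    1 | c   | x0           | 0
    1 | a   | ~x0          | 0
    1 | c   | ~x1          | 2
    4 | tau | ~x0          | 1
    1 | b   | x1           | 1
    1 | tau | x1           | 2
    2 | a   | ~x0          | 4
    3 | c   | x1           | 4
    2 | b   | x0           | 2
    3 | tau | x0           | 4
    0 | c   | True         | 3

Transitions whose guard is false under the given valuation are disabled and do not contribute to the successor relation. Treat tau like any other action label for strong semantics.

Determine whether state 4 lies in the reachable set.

6 transition(s) survive guard evaluation.
depth 0: {0}
depth 1: {3}  cumulative {0,3}
depth 2: {4}  cumulative {0,3,4}
R = {0,3,4}
trace reaching 4: c·b

Answer: REACHABLE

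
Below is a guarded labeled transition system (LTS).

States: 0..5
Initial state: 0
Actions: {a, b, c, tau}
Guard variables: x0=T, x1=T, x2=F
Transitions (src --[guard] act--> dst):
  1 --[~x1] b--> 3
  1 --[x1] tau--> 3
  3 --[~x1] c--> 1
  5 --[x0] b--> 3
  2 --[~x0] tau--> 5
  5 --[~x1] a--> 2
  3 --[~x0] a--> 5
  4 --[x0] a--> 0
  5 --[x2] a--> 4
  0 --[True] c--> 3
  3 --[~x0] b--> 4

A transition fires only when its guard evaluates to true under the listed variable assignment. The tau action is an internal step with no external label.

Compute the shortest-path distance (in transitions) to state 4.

BFS to 4:
  depth 0: {0}
  depth 1: {3}
4 never appears.

Answer: UNREACHABLE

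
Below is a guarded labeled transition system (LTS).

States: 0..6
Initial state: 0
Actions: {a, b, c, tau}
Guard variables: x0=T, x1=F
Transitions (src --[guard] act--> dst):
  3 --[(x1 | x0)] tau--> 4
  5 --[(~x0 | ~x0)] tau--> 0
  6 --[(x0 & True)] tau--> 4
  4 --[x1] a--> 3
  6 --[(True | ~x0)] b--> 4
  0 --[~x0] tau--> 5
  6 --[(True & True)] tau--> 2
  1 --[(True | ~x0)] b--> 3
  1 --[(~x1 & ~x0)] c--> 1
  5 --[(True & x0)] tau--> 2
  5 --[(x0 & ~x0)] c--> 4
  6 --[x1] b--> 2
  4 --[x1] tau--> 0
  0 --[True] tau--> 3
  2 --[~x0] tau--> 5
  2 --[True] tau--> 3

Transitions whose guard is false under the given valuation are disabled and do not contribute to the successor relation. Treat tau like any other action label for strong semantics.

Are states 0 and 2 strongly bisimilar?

Refine partition for ~:
  π0 = {{0,1,2,3,4,5,6}}
  π1 = {{0,2,3,5},{1},{4},{6}}
  π2 = {{0,2,5},{1},{3},{4},{6}}
  π3 = {{0,2},{1},{3},{4},{5},{6}}
Fixed point at round 4; 6 class(es).
class of 0: {0,2}; class of 2: {0,2}

Answer: BISIMILAR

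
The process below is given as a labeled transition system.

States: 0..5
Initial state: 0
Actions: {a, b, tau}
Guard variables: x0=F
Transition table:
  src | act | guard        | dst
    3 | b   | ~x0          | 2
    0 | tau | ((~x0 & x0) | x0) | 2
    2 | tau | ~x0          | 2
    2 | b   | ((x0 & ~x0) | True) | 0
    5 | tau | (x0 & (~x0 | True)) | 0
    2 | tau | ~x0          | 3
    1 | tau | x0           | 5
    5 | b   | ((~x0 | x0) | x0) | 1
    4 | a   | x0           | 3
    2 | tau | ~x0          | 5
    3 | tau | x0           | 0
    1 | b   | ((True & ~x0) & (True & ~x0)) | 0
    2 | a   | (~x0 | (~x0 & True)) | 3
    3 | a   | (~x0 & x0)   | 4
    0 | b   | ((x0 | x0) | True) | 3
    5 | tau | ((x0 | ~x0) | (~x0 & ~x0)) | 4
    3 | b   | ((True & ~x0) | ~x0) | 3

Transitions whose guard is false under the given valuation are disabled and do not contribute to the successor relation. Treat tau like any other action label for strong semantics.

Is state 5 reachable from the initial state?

Answer: REACHABLE

Trace:
After dropping false guards: 11 live edges.
depth 0: {0}
depth 1: {3}  total {0,3}
depth 2: {2}  total {0,2,3}
depth 3: {5}  total {0,2,3,5}
depth 4: {1,4}  total {0,1,2,3,4,5}
Reachable = {0,1,2,3,4,5}
trace reaching 5: b·b·tau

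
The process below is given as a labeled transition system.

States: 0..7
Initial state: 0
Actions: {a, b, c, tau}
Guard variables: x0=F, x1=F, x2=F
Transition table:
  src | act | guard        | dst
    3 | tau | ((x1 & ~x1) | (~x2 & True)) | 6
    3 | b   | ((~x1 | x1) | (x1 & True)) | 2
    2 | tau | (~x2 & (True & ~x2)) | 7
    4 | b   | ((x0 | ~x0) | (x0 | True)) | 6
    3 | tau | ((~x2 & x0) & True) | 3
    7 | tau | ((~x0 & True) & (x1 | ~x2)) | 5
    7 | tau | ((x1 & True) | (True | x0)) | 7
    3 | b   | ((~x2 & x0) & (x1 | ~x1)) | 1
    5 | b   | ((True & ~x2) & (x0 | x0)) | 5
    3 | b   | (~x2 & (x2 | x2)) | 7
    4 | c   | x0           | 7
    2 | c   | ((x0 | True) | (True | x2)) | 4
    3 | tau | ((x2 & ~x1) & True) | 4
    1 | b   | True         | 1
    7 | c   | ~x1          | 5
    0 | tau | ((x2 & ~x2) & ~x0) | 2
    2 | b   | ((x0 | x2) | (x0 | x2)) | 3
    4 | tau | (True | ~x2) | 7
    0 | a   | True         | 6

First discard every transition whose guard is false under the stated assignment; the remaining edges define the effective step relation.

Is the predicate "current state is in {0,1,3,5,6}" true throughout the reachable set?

Safe = {0,1,3,5,6}
Reach set: {0,6}
  0: ✓
  6: ✓

Answer: INVARIANT HOLDS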